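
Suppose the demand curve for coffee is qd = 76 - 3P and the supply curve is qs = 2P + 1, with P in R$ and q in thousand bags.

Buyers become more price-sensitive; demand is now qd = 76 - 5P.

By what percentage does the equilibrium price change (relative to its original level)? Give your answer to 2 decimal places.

Before the shock: 76 - 3P = 2P + 1 ⇒ 75 = 5P ⇒ P = 15, q = 31.
The shock moves the curves to qd = 76 - 5P and qs = 2P + 1.
Equate the new curves: 76 - 5P = 2P + 1, giving 75 = 7P, P = 75/7 ≈ 10.7143, q = 157/7 ≈ 22.4286.
%ΔP = (10.7143 − 15) / 15 × 100 = -28.57%.

-28.57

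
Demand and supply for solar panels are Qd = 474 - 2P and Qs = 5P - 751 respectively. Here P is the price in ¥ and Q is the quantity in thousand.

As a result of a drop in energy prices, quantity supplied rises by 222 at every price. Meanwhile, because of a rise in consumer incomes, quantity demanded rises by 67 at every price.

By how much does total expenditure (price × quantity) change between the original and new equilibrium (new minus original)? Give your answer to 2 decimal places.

Initially, 474 - 2P = 5P - 751, so 1225 = 7P and P = 175, Q = 124.
With the change applied: demand Qd = 541 - 2P, supply Qs = 5P - 529.
Clearing the new market: 541 - 2P = 5P - 529, so P = 1070/7 ≈ 152.8571 and Q = 1647/7 ≈ 235.2857.
Expenditure moves from 175×124 = 21700 to 152.8571×235.2857 = 35965.1020; change = +14265.10.

+14265.10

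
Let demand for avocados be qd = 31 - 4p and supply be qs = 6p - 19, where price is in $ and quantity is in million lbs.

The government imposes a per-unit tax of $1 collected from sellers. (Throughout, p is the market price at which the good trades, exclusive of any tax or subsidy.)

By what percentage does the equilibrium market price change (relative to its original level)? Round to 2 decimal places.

Solve the original market: 31 - 4p = 6p - 19, hence p = 5 and q = 11.
Since sellers keep the price net of the tax, the effective supply curve becomes qs = 6p - 25.
Equate the new curves: 31 - 4p = 6p - 25, giving 56 = 10p, p = 5.6, q = 8.6.
%Δp = (5.6 − 5) / 5 × 100 = +12.00%.

+12.00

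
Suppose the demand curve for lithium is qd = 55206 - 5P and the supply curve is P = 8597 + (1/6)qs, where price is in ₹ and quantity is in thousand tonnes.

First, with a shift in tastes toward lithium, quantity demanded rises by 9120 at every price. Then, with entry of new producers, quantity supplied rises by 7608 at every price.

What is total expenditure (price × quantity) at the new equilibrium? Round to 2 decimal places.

Before the shock: 55206 - 5P = 6P - 51582 ⇒ 106788 = 11P ⇒ P = 9708, q = 6666.
The new curves are qd = 64326 - 5P (demand) and qs = 6P - 43974 (supply).
Equate the new curves: 64326 - 5P = 6P - 43974, giving 108300 = 11P, P = 108300/11 ≈ 9845.4545, q = 166086/11 ≈ 15098.7273.
New expenditure = 9845.4545 × 15098.7273 = 148653833.06.

148653833.06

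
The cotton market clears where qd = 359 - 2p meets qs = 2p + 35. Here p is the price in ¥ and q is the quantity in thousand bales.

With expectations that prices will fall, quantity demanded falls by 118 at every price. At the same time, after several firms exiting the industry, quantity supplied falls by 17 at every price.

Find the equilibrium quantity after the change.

129.5

Original equilibrium: 359 - 2p = 2p + 35 gives 324 = 4p, so p = 81 and q = 197.
With the change applied: demand qd = 241 - 2p, supply qs = 2p + 18.
Equate the new curves: 241 - 2p = 2p + 18, giving 223 = 4p, p = 55.75, q = 129.5.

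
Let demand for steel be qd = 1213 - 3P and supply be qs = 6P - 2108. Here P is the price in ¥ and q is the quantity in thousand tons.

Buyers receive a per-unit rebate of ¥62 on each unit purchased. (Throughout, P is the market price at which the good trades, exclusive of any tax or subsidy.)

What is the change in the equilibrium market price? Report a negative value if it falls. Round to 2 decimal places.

Before the shock: 1213 - 3P = 6P - 2108 ⇒ 3321 = 9P ⇒ P = 369, q = 106.
Since buyers' out-of-pocket price is the market price minus the rebate, the effective demand curve becomes qd = 1399 - 3P.
Equate the new curves: 1399 - 3P = 6P - 2108, giving 3507 = 9P, P = 1169/3 ≈ 389.6667, q = 230.
ΔP = 389.6667 − 369 = +20.67.

+20.67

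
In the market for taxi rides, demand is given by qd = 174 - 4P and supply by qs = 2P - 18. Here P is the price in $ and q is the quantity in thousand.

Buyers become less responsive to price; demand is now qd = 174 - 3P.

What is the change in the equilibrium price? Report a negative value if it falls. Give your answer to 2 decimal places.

+6.40

Original equilibrium: 174 - 4P = 2P - 18 gives 192 = 6P, so P = 32 and q = 46.
After the shift, demand is qd = 174 - 3P and supply is qs = 2P - 18.
Setting them equal: 174 - 3P = 2P - 18 → 192 = 5P, so P = 38.4 and q = 58.8.
ΔP = 38.4 − 32 = +6.40.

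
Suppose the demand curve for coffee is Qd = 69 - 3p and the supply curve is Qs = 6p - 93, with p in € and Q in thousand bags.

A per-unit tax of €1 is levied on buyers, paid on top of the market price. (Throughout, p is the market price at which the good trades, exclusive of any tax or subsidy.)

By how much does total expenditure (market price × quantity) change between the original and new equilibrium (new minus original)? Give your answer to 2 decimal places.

Initially, 69 - 3p = 6p - 93, so 162 = 9p and p = 18, Q = 15.
Since buyers pay the price plus the tax, the effective demand curve becomes Qd = 66 - 3p.
Clearing the new market: 66 - 3p = 6p - 93, so p = 53/3 ≈ 17.6667 and Q = 13.
Expenditure moves from 18×15 = 270 to 17.6667×13 = 229.6667; change = -40.33.

-40.33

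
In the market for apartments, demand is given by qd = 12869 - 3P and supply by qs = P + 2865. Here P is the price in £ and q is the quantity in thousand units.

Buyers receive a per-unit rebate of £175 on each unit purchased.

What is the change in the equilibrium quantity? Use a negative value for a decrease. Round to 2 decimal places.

+131.25

Solve the original market: 12869 - 3P = P + 2865, hence P = 2501 and q = 5366.
Since buyers' out-of-pocket price is the market price minus the rebate, the effective demand curve becomes qd = 13394 - 3P.
Setting them equal: 13394 - 3P = P + 2865 → 10529 = 4P, so P = 2632.25 and q = 5497.25.
Δq = 5497.25 − 5366 = +131.25.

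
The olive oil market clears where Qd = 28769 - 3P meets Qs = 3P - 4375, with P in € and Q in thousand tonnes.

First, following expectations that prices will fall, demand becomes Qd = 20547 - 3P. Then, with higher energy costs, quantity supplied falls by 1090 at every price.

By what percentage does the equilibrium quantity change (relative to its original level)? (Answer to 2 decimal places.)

-38.17

Original equilibrium: 28769 - 3P = 3P - 4375 gives 33144 = 6P, so P = 5524 and Q = 12197.
With the change applied: demand Qd = 20547 - 3P, supply Qs = 3P - 5465.
Equate the new curves: 20547 - 3P = 3P - 5465, giving 26012 = 6P, P = 13006/3 ≈ 4335.3333, Q = 7541.
%ΔQ = (7541 − 12197) / 12197 × 100 = -38.17%.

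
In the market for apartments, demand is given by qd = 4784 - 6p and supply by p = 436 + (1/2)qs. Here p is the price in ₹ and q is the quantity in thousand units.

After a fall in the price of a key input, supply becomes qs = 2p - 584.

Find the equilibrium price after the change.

671

Initially, 4784 - 6p = 2p - 872, so 5656 = 8p and p = 707, q = 542.
The new curves are qd = 4784 - 6p (demand) and qs = 2p - 584 (supply).
New equilibrium: 4784 - 6p = 2p - 584 ⇒ 5368 = 8p ⇒ p = 671, q = 758.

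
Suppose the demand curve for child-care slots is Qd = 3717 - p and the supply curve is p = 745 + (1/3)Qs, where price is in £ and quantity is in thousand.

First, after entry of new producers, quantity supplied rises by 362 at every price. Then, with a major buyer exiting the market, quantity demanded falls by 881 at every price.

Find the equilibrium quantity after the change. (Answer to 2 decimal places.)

1658.75

Initially, 3717 - p = 3p - 2235, so 5952 = 4p and p = 1488, Q = 2229.
With the change applied: demand Qd = 2836 - p, supply Qs = 3p - 1873.
Clearing the new market: 2836 - p = 3p - 1873, so p = 1177.25 and Q = 1658.75.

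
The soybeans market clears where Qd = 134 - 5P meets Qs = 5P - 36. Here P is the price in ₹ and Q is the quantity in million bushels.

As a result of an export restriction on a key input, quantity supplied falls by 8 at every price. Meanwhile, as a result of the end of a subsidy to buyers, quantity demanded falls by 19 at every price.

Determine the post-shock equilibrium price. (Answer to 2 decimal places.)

15.90

Before the shock: 134 - 5P = 5P - 36 ⇒ 170 = 10P ⇒ P = 17, Q = 49.
After the shift, demand is Qd = 115 - 5P and supply is Qs = 5P - 44.
Clearing the new market: 115 - 5P = 5P - 44, so P = 15.9 and Q = 35.5.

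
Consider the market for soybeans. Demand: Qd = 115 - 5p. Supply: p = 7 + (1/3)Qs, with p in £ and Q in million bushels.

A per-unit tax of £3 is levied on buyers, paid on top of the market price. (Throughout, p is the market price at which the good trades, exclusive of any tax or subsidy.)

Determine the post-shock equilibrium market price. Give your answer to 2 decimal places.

15.13

Original equilibrium: 115 - 5p = 3p - 21 gives 136 = 8p, so p = 17 and Q = 30.
Since buyers pay the price plus the tax, the effective demand curve becomes Qd = 100 - 5p.
Equate the new curves: 100 - 5p = 3p - 21, giving 121 = 8p, p = 15.125, Q = 24.375.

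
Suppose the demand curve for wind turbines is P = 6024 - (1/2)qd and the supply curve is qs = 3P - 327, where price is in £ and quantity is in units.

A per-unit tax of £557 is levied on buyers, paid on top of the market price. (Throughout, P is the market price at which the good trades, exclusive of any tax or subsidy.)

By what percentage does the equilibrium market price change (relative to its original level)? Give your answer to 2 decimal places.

Solve the original market: 12048 - 2P = 3P - 327, hence P = 2475 and q = 7098.
Since buyers pay the price plus the tax, the effective demand curve becomes qd = 10934 - 2P.
Equate the new curves: 10934 - 2P = 3P - 327, giving 11261 = 5P, P = 2252.2, q = 6429.6.
%ΔP = (2252.2 − 2475) / 2475 × 100 = -9.00%.

-9.00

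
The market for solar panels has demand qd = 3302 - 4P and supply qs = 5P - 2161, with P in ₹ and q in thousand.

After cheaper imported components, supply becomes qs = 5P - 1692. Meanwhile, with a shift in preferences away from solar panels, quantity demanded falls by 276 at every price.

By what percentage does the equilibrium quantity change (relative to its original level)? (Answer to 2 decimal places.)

+6.31

Original equilibrium: 3302 - 4P = 5P - 2161 gives 5463 = 9P, so P = 607 and q = 874.
With the change applied: demand qd = 3026 - 4P, supply qs = 5P - 1692.
Equate the new curves: 3026 - 4P = 5P - 1692, giving 4718 = 9P, P = 4718/9 ≈ 524.2222, q = 8362/9 ≈ 929.1111.
%Δq = (929.1111 − 874) / 874 × 100 = +6.31%.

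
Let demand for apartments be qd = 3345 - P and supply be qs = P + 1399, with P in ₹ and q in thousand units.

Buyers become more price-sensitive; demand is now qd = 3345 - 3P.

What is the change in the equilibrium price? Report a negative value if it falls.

-486.5

Solve the original market: 3345 - P = P + 1399, hence P = 973 and q = 2372.
After the shift, demand is qd = 3345 - 3P and supply is qs = P + 1399.
Equate the new curves: 3345 - 3P = P + 1399, giving 1946 = 4P, P = 486.5, q = 1885.5.
ΔP = 486.5 − 973 = -486.5.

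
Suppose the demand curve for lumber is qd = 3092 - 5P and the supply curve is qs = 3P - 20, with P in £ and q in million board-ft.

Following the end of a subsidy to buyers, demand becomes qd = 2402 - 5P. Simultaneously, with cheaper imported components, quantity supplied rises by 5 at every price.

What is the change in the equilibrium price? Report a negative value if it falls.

Initially, 3092 - 5P = 3P - 20, so 3112 = 8P and P = 389, q = 1147.
The shock moves the curves to qd = 2402 - 5P and qs = 3P - 15.
Clearing the new market: 2402 - 5P = 3P - 15, so P = 302.125 and q = 891.375.
ΔP = 302.125 − 389 = -86.875.

-86.875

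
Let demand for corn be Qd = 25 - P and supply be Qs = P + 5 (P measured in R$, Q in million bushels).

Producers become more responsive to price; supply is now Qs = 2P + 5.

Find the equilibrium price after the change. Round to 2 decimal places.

6.67

Before the shock: 25 - P = P + 5 ⇒ 20 = 2P ⇒ P = 10, Q = 15.
After the shift, demand is Qd = 25 - P and supply is Qs = 2P + 5.
Equate the new curves: 25 - P = 2P + 5, giving 20 = 3P, P = 20/3 ≈ 6.6667, Q = 55/3 ≈ 18.3333.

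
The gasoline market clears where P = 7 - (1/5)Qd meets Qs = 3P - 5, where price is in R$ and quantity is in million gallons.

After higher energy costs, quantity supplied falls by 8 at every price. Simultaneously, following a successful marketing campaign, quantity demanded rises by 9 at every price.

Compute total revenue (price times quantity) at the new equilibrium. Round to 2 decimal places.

Solve the original market: 35 - 5P = 3P - 5, hence P = 5 and Q = 10.
With the change applied: demand Qd = 44 - 5P, supply Qs = 3P - 13.
Clearing the new market: 44 - 5P = 3P - 13, so P = 7.125 and Q = 8.375.
New expenditure = 7.125 × 8.375 = 59.67.

59.67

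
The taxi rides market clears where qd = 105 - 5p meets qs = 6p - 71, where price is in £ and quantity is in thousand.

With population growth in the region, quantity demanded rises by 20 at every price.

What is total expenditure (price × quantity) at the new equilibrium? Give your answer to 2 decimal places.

639.83

Original equilibrium: 105 - 5p = 6p - 71 gives 176 = 11p, so p = 16 and q = 25.
After the shift, demand is qd = 125 - 5p and supply is qs = 6p - 71.
New equilibrium: 125 - 5p = 6p - 71 ⇒ 196 = 11p ⇒ p = 196/11 ≈ 17.8182, q = 395/11 ≈ 35.9091.
New expenditure = 17.8182 × 35.9091 = 639.83.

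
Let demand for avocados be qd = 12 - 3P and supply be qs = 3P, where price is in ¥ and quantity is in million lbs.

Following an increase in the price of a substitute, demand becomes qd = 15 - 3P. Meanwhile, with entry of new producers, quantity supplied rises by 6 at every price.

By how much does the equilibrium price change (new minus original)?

Original equilibrium: 12 - 3P = 3P gives 12 = 6P, so P = 2 and q = 6.
With the change applied: demand qd = 15 - 3P, supply qs = 3P + 6.
Equate the new curves: 15 - 3P = 3P + 6, giving 9 = 6P, P = 1.5, q = 10.5.
ΔP = 1.5 − 2 = -0.5.

-0.5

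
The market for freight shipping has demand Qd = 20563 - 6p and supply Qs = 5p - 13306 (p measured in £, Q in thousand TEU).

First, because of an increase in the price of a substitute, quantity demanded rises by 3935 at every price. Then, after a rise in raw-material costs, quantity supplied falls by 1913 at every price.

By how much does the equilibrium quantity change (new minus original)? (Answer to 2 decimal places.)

+745.18

Before the shock: 20563 - 6p = 5p - 13306 ⇒ 33869 = 11p ⇒ p = 3079, Q = 2089.
The new curves are Qd = 24498 - 6p (demand) and Qs = 5p - 15219 (supply).
Setting them equal: 24498 - 6p = 5p - 15219 → 39717 = 11p, so p = 39717/11 ≈ 3610.6364 and Q = 31176/11 ≈ 2834.1818.
ΔQ = 2834.1818 − 2089 = +745.18.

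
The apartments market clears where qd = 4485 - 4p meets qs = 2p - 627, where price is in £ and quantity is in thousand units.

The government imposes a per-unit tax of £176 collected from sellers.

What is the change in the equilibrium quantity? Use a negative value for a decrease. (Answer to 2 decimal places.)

Solve the original market: 4485 - 4p = 2p - 627, hence p = 852 and q = 1077.
Since sellers keep the price net of the tax, the effective supply curve becomes qs = 2p - 979.
Equate the new curves: 4485 - 4p = 2p - 979, giving 5464 = 6p, p = 2732/3 ≈ 910.6667, q = 2527/3 ≈ 842.3333.
Δq = 842.3333 − 1077 = -234.67.

-234.67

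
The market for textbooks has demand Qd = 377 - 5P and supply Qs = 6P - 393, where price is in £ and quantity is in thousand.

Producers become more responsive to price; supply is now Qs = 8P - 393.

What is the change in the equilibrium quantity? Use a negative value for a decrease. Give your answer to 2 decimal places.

Original equilibrium: 377 - 5P = 6P - 393 gives 770 = 11P, so P = 70 and Q = 27.
After the shift, demand is Qd = 377 - 5P and supply is Qs = 8P - 393.
Equate the new curves: 377 - 5P = 8P - 393, giving 770 = 13P, P = 770/13 ≈ 59.2308, Q = 1051/13 ≈ 80.8462.
ΔQ = 80.8462 − 27 = +53.85.

+53.85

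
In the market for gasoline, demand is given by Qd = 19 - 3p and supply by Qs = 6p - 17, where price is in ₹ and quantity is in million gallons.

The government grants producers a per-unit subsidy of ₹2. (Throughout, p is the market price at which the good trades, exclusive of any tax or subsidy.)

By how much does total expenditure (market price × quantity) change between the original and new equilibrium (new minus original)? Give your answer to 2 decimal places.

+1.33

Before the shock: 19 - 3p = 6p - 17 ⇒ 36 = 9p ⇒ p = 4, Q = 7.
Since sellers receive the price plus the subsidy, the effective supply curve becomes Qs = 6p - 5.
Setting them equal: 19 - 3p = 6p - 5 → 24 = 9p, so p = 8/3 ≈ 2.6667 and Q = 11.
Expenditure moves from 4×7 = 28 to 2.6667×11 = 29.3333; change = +1.33.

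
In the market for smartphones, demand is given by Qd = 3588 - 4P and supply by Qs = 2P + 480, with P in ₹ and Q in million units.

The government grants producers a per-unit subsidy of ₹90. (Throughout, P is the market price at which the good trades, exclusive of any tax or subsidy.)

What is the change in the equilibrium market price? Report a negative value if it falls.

Solve the original market: 3588 - 4P = 2P + 480, hence P = 518 and Q = 1516.
Since sellers receive the price plus the subsidy, the effective supply curve becomes Qs = 2P + 660.
Equate the new curves: 3588 - 4P = 2P + 660, giving 2928 = 6P, P = 488, Q = 1636.
ΔP = 488 − 518 = -30.

-30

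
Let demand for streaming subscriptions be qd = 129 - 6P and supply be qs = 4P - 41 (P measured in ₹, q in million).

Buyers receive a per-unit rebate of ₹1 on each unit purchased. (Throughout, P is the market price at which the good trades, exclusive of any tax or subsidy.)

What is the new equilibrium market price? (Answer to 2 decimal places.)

Original equilibrium: 129 - 6P = 4P - 41 gives 170 = 10P, so P = 17 and q = 27.
Since buyers' out-of-pocket price is the market price minus the rebate, the effective demand curve becomes qd = 135 - 6P.
New equilibrium: 135 - 6P = 4P - 41 ⇒ 176 = 10P ⇒ P = 17.6, q = 29.4.

17.60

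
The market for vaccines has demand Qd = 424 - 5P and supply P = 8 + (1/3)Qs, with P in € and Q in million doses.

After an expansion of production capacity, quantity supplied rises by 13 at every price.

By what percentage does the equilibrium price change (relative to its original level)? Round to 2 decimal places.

Solve the original market: 424 - 5P = 3P - 24, hence P = 56 and Q = 144.
With the change applied: demand Qd = 424 - 5P, supply Qs = 3P - 11.
Equate the new curves: 424 - 5P = 3P - 11, giving 435 = 8P, P = 54.375, Q = 152.125.
%ΔP = (54.375 − 56) / 56 × 100 = -2.90%.

-2.90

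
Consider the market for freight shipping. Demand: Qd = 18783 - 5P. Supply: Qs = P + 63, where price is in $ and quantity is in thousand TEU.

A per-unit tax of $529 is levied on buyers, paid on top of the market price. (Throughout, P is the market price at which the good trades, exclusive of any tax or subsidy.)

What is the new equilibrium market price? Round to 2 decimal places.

Initially, 18783 - 5P = P + 63, so 18720 = 6P and P = 3120, Q = 3183.
Since buyers pay the price plus the tax, the effective demand curve becomes Qd = 16138 - 5P.
New equilibrium: 16138 - 5P = P + 63 ⇒ 16075 = 6P ⇒ P = 16075/6 ≈ 2679.1667, Q = 16453/6 ≈ 2742.1667.

2679.17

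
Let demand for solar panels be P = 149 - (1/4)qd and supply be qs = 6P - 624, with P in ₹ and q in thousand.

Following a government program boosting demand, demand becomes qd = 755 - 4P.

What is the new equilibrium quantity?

203.4

Solve the original market: 596 - 4P = 6P - 624, hence P = 122 and q = 108.
After the shift, demand is qd = 755 - 4P and supply is qs = 6P - 624.
Clearing the new market: 755 - 4P = 6P - 624, so P = 137.9 and q = 203.4.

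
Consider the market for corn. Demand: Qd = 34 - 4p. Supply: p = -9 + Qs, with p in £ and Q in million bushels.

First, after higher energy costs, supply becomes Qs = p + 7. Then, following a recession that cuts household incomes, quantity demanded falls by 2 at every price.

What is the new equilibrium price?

5

Original equilibrium: 34 - 4p = p + 9 gives 25 = 5p, so p = 5 and Q = 14.
After the shift, demand is Qd = 32 - 4p and supply is Qs = p + 7.
Equate the new curves: 32 - 4p = p + 7, giving 25 = 5p, p = 5, Q = 12.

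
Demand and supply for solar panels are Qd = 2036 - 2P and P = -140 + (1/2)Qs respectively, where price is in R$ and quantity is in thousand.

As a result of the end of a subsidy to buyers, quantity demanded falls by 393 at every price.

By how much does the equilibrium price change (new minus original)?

-98.25

Original equilibrium: 2036 - 2P = 2P + 280 gives 1756 = 4P, so P = 439 and Q = 1158.
The new curves are Qd = 1643 - 2P (demand) and Qs = 2P + 280 (supply).
New equilibrium: 1643 - 2P = 2P + 280 ⇒ 1363 = 4P ⇒ P = 340.75, Q = 961.5.
ΔP = 340.75 − 439 = -98.25.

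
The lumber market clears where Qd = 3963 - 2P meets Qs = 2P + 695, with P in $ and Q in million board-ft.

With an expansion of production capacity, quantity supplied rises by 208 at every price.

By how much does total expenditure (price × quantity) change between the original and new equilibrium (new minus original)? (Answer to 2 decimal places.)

-41548.00

Original equilibrium: 3963 - 2P = 2P + 695 gives 3268 = 4P, so P = 817 and Q = 2329.
With the change applied: demand Qd = 3963 - 2P, supply Qs = 2P + 903.
Clearing the new market: 3963 - 2P = 2P + 903, so P = 765 and Q = 2433.
Expenditure moves from 817×2329 = 1902793 to 765×2433 = 1861245; change = -41548.00.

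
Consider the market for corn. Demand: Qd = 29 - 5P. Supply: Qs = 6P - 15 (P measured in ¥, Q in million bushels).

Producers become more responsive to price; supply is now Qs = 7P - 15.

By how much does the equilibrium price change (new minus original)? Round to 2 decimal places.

Solve the original market: 29 - 5P = 6P - 15, hence P = 4 and Q = 9.
The new curves are Qd = 29 - 5P (demand) and Qs = 7P - 15 (supply).
Equate the new curves: 29 - 5P = 7P - 15, giving 44 = 12P, P = 11/3 ≈ 3.6667, Q = 32/3 ≈ 10.6667.
ΔP = 3.6667 − 4 = -0.33.

-0.33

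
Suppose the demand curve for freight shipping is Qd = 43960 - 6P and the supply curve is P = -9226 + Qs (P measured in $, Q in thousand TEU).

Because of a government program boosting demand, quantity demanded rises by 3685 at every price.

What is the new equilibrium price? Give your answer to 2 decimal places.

Solve the original market: 43960 - 6P = P + 9226, hence P = 4962 and Q = 14188.
After the shift, demand is Qd = 47645 - 6P and supply is Qs = P + 9226.
Setting them equal: 47645 - 6P = P + 9226 → 38419 = 7P, so P = 38419/7 ≈ 5488.4286 and Q = 103001/7 ≈ 14714.4286.

5488.43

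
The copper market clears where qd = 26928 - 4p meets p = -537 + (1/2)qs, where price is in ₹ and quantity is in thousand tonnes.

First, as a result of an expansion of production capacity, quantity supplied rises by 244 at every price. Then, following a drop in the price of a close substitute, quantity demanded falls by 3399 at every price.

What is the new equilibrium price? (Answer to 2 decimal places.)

Before the shock: 26928 - 4p = 2p + 1074 ⇒ 25854 = 6p ⇒ p = 4309, q = 9692.
The new curves are qd = 23529 - 4p (demand) and qs = 2p + 1318 (supply).
New equilibrium: 23529 - 4p = 2p + 1318 ⇒ 22211 = 6p ⇒ p = 22211/6 ≈ 3701.8333, q = 26165/3 ≈ 8721.6667.

3701.83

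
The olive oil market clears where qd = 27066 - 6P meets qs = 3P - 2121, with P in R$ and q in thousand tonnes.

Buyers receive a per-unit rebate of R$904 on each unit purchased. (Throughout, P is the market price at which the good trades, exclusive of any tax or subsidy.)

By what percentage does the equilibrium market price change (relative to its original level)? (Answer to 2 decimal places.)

Initially, 27066 - 6P = 3P - 2121, so 29187 = 9P and P = 3243, q = 7608.
Since buyers' out-of-pocket price is the market price minus the rebate, the effective demand curve becomes qd = 32490 - 6P.
New equilibrium: 32490 - 6P = 3P - 2121 ⇒ 34611 = 9P ⇒ P = 11537/3 ≈ 3845.6667, q = 9416.
%ΔP = (3845.6667 − 3243) / 3243 × 100 = +18.58%.

+18.58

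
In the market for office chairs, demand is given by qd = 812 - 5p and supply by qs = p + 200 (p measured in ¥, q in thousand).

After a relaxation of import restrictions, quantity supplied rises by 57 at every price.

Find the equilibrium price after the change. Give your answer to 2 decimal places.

92.50

Original equilibrium: 812 - 5p = p + 200 gives 612 = 6p, so p = 102 and q = 302.
The new curves are qd = 812 - 5p (demand) and qs = p + 257 (supply).
Equate the new curves: 812 - 5p = p + 257, giving 555 = 6p, p = 92.5, q = 349.5.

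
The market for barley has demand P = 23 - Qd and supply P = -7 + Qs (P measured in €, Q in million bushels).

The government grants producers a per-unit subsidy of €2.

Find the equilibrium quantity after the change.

Before the shock: 23 - P = P + 7 ⇒ 16 = 2P ⇒ P = 8, Q = 15.
Since sellers receive the price plus the subsidy, the effective supply curve becomes Qs = P + 9.
Setting them equal: 23 - P = P + 9 → 14 = 2P, so P = 7 and Q = 16.

16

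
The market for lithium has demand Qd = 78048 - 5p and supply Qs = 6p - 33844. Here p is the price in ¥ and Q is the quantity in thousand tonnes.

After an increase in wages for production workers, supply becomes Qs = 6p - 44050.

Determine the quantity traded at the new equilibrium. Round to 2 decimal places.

22548.91

Solve the original market: 78048 - 5p = 6p - 33844, hence p = 10172 and Q = 27188.
The new curves are Qd = 78048 - 5p (demand) and Qs = 6p - 44050 (supply).
Clearing the new market: 78048 - 5p = 6p - 44050, so p = 122098/11 ≈ 11099.8182 and Q = 248038/11 ≈ 22548.9091.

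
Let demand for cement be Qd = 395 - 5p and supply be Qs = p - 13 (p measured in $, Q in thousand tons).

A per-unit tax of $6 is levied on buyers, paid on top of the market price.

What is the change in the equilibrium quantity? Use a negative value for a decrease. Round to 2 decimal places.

-5.00

Solve the original market: 395 - 5p = p - 13, hence p = 68 and Q = 55.
Since buyers pay the price plus the tax, the effective demand curve becomes Qd = 365 - 5p.
New equilibrium: 365 - 5p = p - 13 ⇒ 378 = 6p ⇒ p = 63, Q = 50.
ΔQ = 50 − 55 = -5.00.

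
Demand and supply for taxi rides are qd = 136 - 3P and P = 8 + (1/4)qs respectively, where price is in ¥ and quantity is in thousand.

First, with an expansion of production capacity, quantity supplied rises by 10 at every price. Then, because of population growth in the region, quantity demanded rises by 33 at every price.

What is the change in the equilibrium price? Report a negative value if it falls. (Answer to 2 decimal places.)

Original equilibrium: 136 - 3P = 4P - 32 gives 168 = 7P, so P = 24 and q = 64.
The shock moves the curves to qd = 169 - 3P and qs = 4P - 22.
Setting them equal: 169 - 3P = 4P - 22 → 191 = 7P, so P = 191/7 ≈ 27.2857 and q = 610/7 ≈ 87.1429.
ΔP = 27.2857 − 24 = +3.29.

+3.29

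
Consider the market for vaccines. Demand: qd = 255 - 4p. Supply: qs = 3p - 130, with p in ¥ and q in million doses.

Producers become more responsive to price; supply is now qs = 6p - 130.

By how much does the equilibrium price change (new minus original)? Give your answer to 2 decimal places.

-16.50

Solve the original market: 255 - 4p = 3p - 130, hence p = 55 and q = 35.
With the change applied: demand qd = 255 - 4p, supply qs = 6p - 130.
Equate the new curves: 255 - 4p = 6p - 130, giving 385 = 10p, p = 38.5, q = 101.
Δp = 38.5 − 55 = -16.50.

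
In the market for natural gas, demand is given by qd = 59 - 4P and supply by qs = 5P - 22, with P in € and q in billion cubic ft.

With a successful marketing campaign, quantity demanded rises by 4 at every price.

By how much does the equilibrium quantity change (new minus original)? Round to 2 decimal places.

Solve the original market: 59 - 4P = 5P - 22, hence P = 9 and q = 23.
After the shift, demand is qd = 63 - 4P and supply is qs = 5P - 22.
Setting them equal: 63 - 4P = 5P - 22 → 85 = 9P, so P = 85/9 ≈ 9.4444 and q = 227/9 ≈ 25.2222.
Δq = 25.2222 − 23 = +2.22.

+2.22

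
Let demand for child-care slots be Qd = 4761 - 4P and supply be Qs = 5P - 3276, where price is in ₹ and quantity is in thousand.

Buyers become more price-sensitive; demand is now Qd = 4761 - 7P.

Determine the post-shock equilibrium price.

Original equilibrium: 4761 - 4P = 5P - 3276 gives 8037 = 9P, so P = 893 and Q = 1189.
With the change applied: demand Qd = 4761 - 7P, supply Qs = 5P - 3276.
Setting them equal: 4761 - 7P = 5P - 3276 → 8037 = 12P, so P = 669.75 and Q = 72.75.

669.75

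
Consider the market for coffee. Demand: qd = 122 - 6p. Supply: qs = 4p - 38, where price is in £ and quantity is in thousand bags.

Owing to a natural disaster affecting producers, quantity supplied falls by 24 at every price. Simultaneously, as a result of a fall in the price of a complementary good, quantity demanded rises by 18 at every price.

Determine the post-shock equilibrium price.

Solve the original market: 122 - 6p = 4p - 38, hence p = 16 and q = 26.
The new curves are qd = 140 - 6p (demand) and qs = 4p - 62 (supply).
New equilibrium: 140 - 6p = 4p - 62 ⇒ 202 = 10p ⇒ p = 20.2, q = 18.8.

20.2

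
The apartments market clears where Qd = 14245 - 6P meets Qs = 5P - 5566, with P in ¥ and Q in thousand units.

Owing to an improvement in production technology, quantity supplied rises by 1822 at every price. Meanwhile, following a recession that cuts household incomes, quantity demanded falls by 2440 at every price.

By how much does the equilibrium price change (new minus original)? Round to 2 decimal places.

Initially, 14245 - 6P = 5P - 5566, so 19811 = 11P and P = 1801, Q = 3439.
With the change applied: demand Qd = 11805 - 6P, supply Qs = 5P - 3744.
Setting them equal: 11805 - 6P = 5P - 3744 → 15549 = 11P, so P = 15549/11 ≈ 1413.5455 and Q = 36561/11 ≈ 3323.7273.
ΔP = 1413.5455 − 1801 = -387.45.

-387.45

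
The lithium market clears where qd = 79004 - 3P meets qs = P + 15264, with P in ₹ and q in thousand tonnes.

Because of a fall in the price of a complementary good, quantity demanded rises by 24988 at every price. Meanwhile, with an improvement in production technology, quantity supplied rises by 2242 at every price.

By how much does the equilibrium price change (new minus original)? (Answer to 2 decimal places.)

+5686.50

Solve the original market: 79004 - 3P = P + 15264, hence P = 15935 and q = 31199.
The new curves are qd = 103992 - 3P (demand) and qs = P + 17506 (supply).
New equilibrium: 103992 - 3P = P + 17506 ⇒ 86486 = 4P ⇒ P = 21621.5, q = 39127.5.
ΔP = 21621.5 − 15935 = +5686.50.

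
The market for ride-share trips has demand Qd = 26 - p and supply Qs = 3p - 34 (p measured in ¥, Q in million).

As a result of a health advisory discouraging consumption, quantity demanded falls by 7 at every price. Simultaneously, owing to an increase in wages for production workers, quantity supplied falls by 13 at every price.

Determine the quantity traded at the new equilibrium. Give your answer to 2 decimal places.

2.50

Before the shock: 26 - p = 3p - 34 ⇒ 60 = 4p ⇒ p = 15, Q = 11.
The shock moves the curves to Qd = 19 - p and Qs = 3p - 47.
Clearing the new market: 19 - p = 3p - 47, so p = 16.5 and Q = 2.5.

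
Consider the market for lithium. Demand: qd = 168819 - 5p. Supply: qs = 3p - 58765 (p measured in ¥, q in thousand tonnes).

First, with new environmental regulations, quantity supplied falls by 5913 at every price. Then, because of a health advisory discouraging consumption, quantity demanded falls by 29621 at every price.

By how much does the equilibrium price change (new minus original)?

Solve the original market: 168819 - 5p = 3p - 58765, hence p = 28448 and q = 26579.
The new curves are qd = 139198 - 5p (demand) and qs = 3p - 64678 (supply).
Clearing the new market: 139198 - 5p = 3p - 64678, so p = 25484.5 and q = 11775.5.
Δp = 25484.5 − 28448 = -2963.5.

-2963.5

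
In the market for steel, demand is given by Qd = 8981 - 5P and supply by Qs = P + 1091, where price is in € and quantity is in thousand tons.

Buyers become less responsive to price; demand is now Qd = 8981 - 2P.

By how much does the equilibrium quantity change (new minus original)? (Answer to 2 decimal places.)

+1315.00

Original equilibrium: 8981 - 5P = P + 1091 gives 7890 = 6P, so P = 1315 and Q = 2406.
The new curves are Qd = 8981 - 2P (demand) and Qs = P + 1091 (supply).
Setting them equal: 8981 - 2P = P + 1091 → 7890 = 3P, so P = 2630 and Q = 3721.
ΔQ = 3721 − 2406 = +1315.00.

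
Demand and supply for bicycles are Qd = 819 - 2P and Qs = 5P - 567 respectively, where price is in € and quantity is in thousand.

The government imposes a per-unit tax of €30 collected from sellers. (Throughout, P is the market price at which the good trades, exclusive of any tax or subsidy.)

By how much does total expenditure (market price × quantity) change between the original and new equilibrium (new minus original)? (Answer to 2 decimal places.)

-339.80

Solve the original market: 819 - 2P = 5P - 567, hence P = 198 and Q = 423.
Since sellers keep the price net of the tax, the effective supply curve becomes Qs = 5P - 717.
Setting them equal: 819 - 2P = 5P - 717 → 1536 = 7P, so P = 1536/7 ≈ 219.4286 and Q = 2661/7 ≈ 380.1429.
Expenditure moves from 198×423 = 83754 to 219.4286×380.1429 = 83414.2041; change = -339.80.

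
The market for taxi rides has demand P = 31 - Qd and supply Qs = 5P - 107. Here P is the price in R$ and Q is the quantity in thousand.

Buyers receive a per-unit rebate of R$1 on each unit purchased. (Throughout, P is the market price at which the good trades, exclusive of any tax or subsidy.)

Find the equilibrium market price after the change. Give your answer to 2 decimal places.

Before the shock: 31 - P = 5P - 107 ⇒ 138 = 6P ⇒ P = 23, Q = 8.
Since buyers' out-of-pocket price is the market price minus the rebate, the effective demand curve becomes Qd = 32 - P.
New equilibrium: 32 - P = 5P - 107 ⇒ 139 = 6P ⇒ P = 139/6 ≈ 23.1667, Q = 53/6 ≈ 8.8333.

23.17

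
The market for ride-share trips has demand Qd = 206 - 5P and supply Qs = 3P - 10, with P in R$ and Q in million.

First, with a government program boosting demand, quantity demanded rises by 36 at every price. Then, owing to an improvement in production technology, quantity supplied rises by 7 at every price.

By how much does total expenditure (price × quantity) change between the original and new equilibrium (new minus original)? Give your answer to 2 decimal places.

+804.80

Solve the original market: 206 - 5P = 3P - 10, hence P = 27 and Q = 71.
The new curves are Qd = 242 - 5P (demand) and Qs = 3P - 3 (supply).
Setting them equal: 242 - 5P = 3P - 3 → 245 = 8P, so P = 30.625 and Q = 88.875.
Expenditure moves from 27×71 = 1917 to 30.625×88.875 = 2721.796875; change = +804.80.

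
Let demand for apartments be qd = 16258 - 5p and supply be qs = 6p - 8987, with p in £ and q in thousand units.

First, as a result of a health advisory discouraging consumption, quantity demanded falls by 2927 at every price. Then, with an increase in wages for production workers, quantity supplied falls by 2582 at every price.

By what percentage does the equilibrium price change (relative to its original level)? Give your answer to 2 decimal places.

Solve the original market: 16258 - 5p = 6p - 8987, hence p = 2295 and q = 4783.
After the shift, demand is qd = 13331 - 5p and supply is qs = 6p - 11569.
Setting them equal: 13331 - 5p = 6p - 11569 → 24900 = 11p, so p = 24900/11 ≈ 2263.6364 and q = 22141/11 ≈ 2012.8182.
%Δp = (2263.6364 − 2295) / 2295 × 100 = -1.37%.

-1.37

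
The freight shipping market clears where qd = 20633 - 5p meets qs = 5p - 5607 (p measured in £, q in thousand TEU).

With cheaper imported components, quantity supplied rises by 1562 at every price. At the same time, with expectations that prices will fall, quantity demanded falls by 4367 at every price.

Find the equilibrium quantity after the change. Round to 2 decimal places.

Original equilibrium: 20633 - 5p = 5p - 5607 gives 26240 = 10p, so p = 2624 and q = 7513.
After the shift, demand is qd = 16266 - 5p and supply is qs = 5p - 4045.
Equate the new curves: 16266 - 5p = 5p - 4045, giving 20311 = 10p, p = 2031.1, q = 6110.5.

6110.50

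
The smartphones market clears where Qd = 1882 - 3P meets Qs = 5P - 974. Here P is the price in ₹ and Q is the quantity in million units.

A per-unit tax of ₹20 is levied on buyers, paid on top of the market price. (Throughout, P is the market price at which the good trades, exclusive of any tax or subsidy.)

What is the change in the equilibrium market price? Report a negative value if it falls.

Solve the original market: 1882 - 3P = 5P - 974, hence P = 357 and Q = 811.
Since buyers pay the price plus the tax, the effective demand curve becomes Qd = 1822 - 3P.
Setting them equal: 1822 - 3P = 5P - 974 → 2796 = 8P, so P = 349.5 and Q = 773.5.
ΔP = 349.5 − 357 = -7.5.

-7.5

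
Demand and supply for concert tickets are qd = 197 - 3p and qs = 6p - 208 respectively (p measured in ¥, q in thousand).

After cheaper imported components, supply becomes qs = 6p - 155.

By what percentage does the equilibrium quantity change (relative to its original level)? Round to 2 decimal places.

Solve the original market: 197 - 3p = 6p - 208, hence p = 45 and q = 62.
The new curves are qd = 197 - 3p (demand) and qs = 6p - 155 (supply).
New equilibrium: 197 - 3p = 6p - 155 ⇒ 352 = 9p ⇒ p = 352/9 ≈ 39.1111, q = 239/3 ≈ 79.6667.
%Δq = (79.6667 − 62) / 62 × 100 = +28.49%.

+28.49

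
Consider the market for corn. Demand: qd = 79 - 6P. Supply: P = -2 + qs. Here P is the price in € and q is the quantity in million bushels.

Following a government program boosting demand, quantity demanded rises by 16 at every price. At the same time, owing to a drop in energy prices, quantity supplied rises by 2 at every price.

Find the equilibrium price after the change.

13

Original equilibrium: 79 - 6P = P + 2 gives 77 = 7P, so P = 11 and q = 13.
The shock moves the curves to qd = 95 - 6P and qs = P + 4.
Setting them equal: 95 - 6P = P + 4 → 91 = 7P, so P = 13 and q = 17.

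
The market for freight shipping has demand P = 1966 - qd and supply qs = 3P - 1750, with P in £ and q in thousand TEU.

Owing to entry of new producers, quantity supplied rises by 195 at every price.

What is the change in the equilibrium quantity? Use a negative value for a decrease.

Solve the original market: 1966 - P = 3P - 1750, hence P = 929 and q = 1037.
With the change applied: demand qd = 1966 - P, supply qs = 3P - 1555.
Clearing the new market: 1966 - P = 3P - 1555, so P = 880.25 and q = 1085.75.
Δq = 1085.75 − 1037 = +48.75.

+48.75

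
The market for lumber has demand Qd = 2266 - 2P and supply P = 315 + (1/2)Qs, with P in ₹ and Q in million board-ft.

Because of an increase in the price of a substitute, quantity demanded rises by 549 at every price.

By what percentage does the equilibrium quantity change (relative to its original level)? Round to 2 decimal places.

+33.56

Before the shock: 2266 - 2P = 2P - 630 ⇒ 2896 = 4P ⇒ P = 724, Q = 818.
With the change applied: demand Qd = 2815 - 2P, supply Qs = 2P - 630.
Clearing the new market: 2815 - 2P = 2P - 630, so P = 861.25 and Q = 1092.5.
%ΔQ = (1092.5 − 818) / 818 × 100 = +33.56%.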